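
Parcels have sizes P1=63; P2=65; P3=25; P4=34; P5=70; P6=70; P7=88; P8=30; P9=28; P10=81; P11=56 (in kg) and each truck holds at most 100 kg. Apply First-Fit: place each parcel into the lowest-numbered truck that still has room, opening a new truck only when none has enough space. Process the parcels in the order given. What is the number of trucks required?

truck 1: place P1 (63 kg), 37 kg left
truck 2: place P2 (65 kg), 35 kg left
truck 1: place P3 (25 kg), 12 kg left
truck 2: place P4 (34 kg), 1 kg left
truck 3: place P5 (70 kg), 30 kg left
truck 4: place P6 (70 kg), 30 kg left
truck 5: place P7 (88 kg), 12 kg left
truck 3: place P8 (30 kg), 0 kg left
truck 4: place P9 (28 kg), 2 kg left
truck 6: place P10 (81 kg), 19 kg left
truck 7: place P11 (56 kg), 44 kg left

7 trucks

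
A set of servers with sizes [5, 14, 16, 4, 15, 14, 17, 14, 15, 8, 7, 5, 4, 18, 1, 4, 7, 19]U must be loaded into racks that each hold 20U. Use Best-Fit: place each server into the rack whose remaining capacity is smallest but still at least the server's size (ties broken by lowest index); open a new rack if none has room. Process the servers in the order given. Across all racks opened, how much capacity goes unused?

rack 1: place 5U, 15U left
rack 1: place 14U, 1U left
rack 2: place 16U, 4U left
rack 2: place 4U, 0U left
rack 3: place 15U, 5U left
rack 4: place 14U, 6U left
rack 5: place 17U, 3U left
rack 6: place 14U, 6U left
rack 7: place 15U, 5U left
rack 8: place 8U, 12U left
rack 8: place 7U, 5U left
rack 3: place 5U, 0U left
rack 7: place 4U, 1U left
rack 9: place 18U, 2U left
rack 1: place 1U, 0U left
rack 8: place 4U, 1U left
rack 10: place 7U, 13U left
rack 11: place 19U, 1U left
11 racks × 20U = 220U; used 187U; unused 33U.

33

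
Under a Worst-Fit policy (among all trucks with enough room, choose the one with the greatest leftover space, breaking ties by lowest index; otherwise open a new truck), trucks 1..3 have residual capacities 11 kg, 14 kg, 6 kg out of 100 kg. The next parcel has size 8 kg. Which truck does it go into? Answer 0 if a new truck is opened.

Trucks with room: truck 1 (11 kg), truck 2 (14 kg).
Most room is truck 2 with 14 kg free.

2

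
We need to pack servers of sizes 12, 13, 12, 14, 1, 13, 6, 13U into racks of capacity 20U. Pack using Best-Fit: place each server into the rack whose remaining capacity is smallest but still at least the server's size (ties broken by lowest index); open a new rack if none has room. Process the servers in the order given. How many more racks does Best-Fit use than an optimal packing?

Best-Fit: [12] [13,6] [12] [14,1] [13] [13] → 6 racks.
6 servers exceed 10U (half the capacity), and no two of those can share a rack, so at least 6 racks are needed.
So 6 is already optimal.

0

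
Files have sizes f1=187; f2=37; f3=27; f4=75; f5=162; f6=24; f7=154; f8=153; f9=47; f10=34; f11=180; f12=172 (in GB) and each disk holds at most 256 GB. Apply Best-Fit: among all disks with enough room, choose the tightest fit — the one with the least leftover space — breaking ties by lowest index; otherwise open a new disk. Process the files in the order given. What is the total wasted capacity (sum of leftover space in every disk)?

284

disk 1: place f1 (187 GB), 69 GB left
disk 1: place f2 (37 GB), 32 GB left
disk 1: place f3 (27 GB), 5 GB left
disk 2: place f4 (75 GB), 181 GB left
disk 2: place f5 (162 GB), 19 GB left
disk 3: place f6 (24 GB), 232 GB left
disk 3: place f7 (154 GB), 78 GB left
disk 4: place f8 (153 GB), 103 GB left
disk 3: place f9 (47 GB), 31 GB left
disk 4: place f10 (34 GB), 69 GB left
disk 5: place f11 (180 GB), 76 GB left
disk 6: place f12 (172 GB), 84 GB left
6 disks × 256 GB = 1536 GB; used 1252 GB; unused 284 GB.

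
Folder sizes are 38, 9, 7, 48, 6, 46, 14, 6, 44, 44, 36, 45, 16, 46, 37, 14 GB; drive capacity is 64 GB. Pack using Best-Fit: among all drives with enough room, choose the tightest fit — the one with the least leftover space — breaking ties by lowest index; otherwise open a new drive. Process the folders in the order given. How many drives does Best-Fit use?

9 drives

drive 1: place 38 GB, 26 GB left
drive 1: place 9 GB, 17 GB left
drive 1: place 7 GB, 10 GB left
drive 2: place 48 GB, 16 GB left
drive 1: place 6 GB, 4 GB left
drive 3: place 46 GB, 18 GB left
drive 2: place 14 GB, 2 GB left
drive 3: place 6 GB, 12 GB left
drive 4: place 44 GB, 20 GB left
drive 5: place 44 GB, 20 GB left
drive 6: place 36 GB, 28 GB left
drive 7: place 45 GB, 19 GB left
drive 7: place 16 GB, 3 GB left
drive 8: place 46 GB, 18 GB left
drive 9: place 37 GB, 27 GB left
drive 8: place 14 GB, 4 GB left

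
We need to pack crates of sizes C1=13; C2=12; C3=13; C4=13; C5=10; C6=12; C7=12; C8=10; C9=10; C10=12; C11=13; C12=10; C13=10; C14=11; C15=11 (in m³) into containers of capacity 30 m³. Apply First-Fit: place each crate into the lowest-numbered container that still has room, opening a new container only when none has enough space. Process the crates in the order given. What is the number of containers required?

8 containers

container 1: place C1 (13 m³), 17 m³ left
container 1: place C2 (12 m³), 5 m³ left
container 2: place C3 (13 m³), 17 m³ left
container 2: place C4 (13 m³), 4 m³ left
container 3: place C5 (10 m³), 20 m³ left
container 3: place C6 (12 m³), 8 m³ left
container 4: place C7 (12 m³), 18 m³ left
container 4: place C8 (10 m³), 8 m³ left
container 5: place C9 (10 m³), 20 m³ left
container 5: place C10 (12 m³), 8 m³ left
container 6: place C11 (13 m³), 17 m³ left
container 6: place C12 (10 m³), 7 m³ left
container 7: place C13 (10 m³), 20 m³ left
container 7: place C14 (11 m³), 9 m³ left
container 8: place C15 (11 m³), 19 m³ left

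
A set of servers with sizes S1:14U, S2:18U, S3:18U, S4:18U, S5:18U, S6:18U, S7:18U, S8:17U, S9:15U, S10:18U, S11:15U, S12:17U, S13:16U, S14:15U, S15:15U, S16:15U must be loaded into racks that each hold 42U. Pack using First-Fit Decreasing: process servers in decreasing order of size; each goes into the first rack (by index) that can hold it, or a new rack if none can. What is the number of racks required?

Sorted descending: 18, 18, 18, 18, 18, 18, 18, 17, 17, 16, 15, 15, 15, 15, 15, 14.
18U → rack 1 (remaining 24U)
18U → rack 1 (remaining 6U)
18U → rack 2 (remaining 24U)
18U → rack 2 (remaining 6U)
18U → rack 3 (remaining 24U)
18U → rack 3 (remaining 6U)
18U → rack 4 (remaining 24U)
17U → rack 4 (remaining 7U)
17U → rack 5 (remaining 25U)
16U → rack 5 (remaining 9U)
15U → rack 6 (remaining 27U)
15U → rack 6 (remaining 12U)
15U → rack 7 (remaining 27U)
15U → rack 7 (remaining 12U)
15U → rack 8 (remaining 27U)
14U → rack 8 (remaining 13U)

8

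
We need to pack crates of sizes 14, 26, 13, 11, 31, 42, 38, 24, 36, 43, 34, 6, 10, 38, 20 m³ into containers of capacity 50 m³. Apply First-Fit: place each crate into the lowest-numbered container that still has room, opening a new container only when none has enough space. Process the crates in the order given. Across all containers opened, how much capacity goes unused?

14 m³ → container 1 (remaining 36 m³)
26 m³ → container 1 (remaining 10 m³)
13 m³ → container 2 (remaining 37 m³)
11 m³ → container 2 (remaining 26 m³)
31 m³ → container 3 (remaining 19 m³)
42 m³ → container 4 (remaining 8 m³)
38 m³ → container 5 (remaining 12 m³)
24 m³ → container 2 (remaining 2 m³)
36 m³ → container 6 (remaining 14 m³)
43 m³ → container 7 (remaining 7 m³)
34 m³ → container 8 (remaining 16 m³)
6 m³ → container 1 (remaining 4 m³)
10 m³ → container 3 (remaining 9 m³)
38 m³ → container 9 (remaining 12 m³)
20 m³ → container 10 (remaining 30 m³)
10 containers × 50 m³ = 500 m³; used 386 m³; unused 114 m³.

114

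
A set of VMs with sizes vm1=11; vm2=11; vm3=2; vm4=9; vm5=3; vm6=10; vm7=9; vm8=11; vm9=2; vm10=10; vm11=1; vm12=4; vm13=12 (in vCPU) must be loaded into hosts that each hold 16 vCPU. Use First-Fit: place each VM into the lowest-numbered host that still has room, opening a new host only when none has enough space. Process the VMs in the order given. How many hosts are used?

vm1 (11 vCPU) → host 1 (remaining 5 vCPU)
vm2 (11 vCPU) → host 2 (remaining 5 vCPU)
vm3 (2 vCPU) → host 1 (remaining 3 vCPU)
vm4 (9 vCPU) → host 3 (remaining 7 vCPU)
vm5 (3 vCPU) → host 1 (remaining 0 vCPU)
vm6 (10 vCPU) → host 4 (remaining 6 vCPU)
vm7 (9 vCPU) → host 5 (remaining 7 vCPU)
vm8 (11 vCPU) → host 6 (remaining 5 vCPU)
vm9 (2 vCPU) → host 2 (remaining 3 vCPU)
vm10 (10 vCPU) → host 7 (remaining 6 vCPU)
vm11 (1 vCPU) → host 2 (remaining 2 vCPU)
vm12 (4 vCPU) → host 3 (remaining 3 vCPU)
vm13 (12 vCPU) → host 8 (remaining 4 vCPU)
Final hosts: [11,2,3] [11,2,1] [9,4] [10] [9] [11] [10] [12].

8 hosts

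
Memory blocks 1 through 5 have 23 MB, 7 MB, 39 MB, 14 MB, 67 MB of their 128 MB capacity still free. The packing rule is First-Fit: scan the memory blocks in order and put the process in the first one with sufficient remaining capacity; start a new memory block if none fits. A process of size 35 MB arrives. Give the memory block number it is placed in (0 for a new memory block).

3

Memory blocks with room: memory block 3 (39 MB), memory block 5 (67 MB).
The first with room is memory block 3.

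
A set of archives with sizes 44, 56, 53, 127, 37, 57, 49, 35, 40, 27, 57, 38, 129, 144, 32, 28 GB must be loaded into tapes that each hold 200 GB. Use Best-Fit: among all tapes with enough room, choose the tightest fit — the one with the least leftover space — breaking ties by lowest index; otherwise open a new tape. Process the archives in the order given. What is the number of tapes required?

tape 1: place 44 GB, 156 GB left
tape 1: place 56 GB, 100 GB left
tape 1: place 53 GB, 47 GB left
tape 2: place 127 GB, 73 GB left
tape 1: place 37 GB, 10 GB left
tape 2: place 57 GB, 16 GB left
tape 3: place 49 GB, 151 GB left
tape 3: place 35 GB, 116 GB left
tape 3: place 40 GB, 76 GB left
tape 3: place 27 GB, 49 GB left
tape 4: place 57 GB, 143 GB left
tape 3: place 38 GB, 11 GB left
tape 4: place 129 GB, 14 GB left
tape 5: place 144 GB, 56 GB left
tape 5: place 32 GB, 24 GB left
tape 6: place 28 GB, 172 GB left

6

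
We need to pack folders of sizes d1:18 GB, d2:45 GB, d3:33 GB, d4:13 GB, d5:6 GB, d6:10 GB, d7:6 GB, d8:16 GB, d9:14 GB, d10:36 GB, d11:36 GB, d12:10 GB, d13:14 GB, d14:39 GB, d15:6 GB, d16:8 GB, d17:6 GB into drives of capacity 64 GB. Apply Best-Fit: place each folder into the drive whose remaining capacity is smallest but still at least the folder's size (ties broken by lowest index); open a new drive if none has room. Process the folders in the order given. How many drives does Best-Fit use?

6 drives

drive 1: place d1 (18 GB), 46 GB left
drive 1: place d2 (45 GB), 1 GB left
drive 2: place d3 (33 GB), 31 GB left
drive 2: place d4 (13 GB), 18 GB left
drive 2: place d5 (6 GB), 12 GB left
drive 2: place d6 (10 GB), 2 GB left
drive 3: place d7 (6 GB), 58 GB left
drive 3: place d8 (16 GB), 42 GB left
drive 3: place d9 (14 GB), 28 GB left
drive 4: place d10 (36 GB), 28 GB left
drive 5: place d11 (36 GB), 28 GB left
drive 3: place d12 (10 GB), 18 GB left
drive 3: place d13 (14 GB), 4 GB left
drive 6: place d14 (39 GB), 25 GB left
drive 6: place d15 (6 GB), 19 GB left
drive 6: place d16 (8 GB), 11 GB left
drive 6: place d17 (6 GB), 5 GB left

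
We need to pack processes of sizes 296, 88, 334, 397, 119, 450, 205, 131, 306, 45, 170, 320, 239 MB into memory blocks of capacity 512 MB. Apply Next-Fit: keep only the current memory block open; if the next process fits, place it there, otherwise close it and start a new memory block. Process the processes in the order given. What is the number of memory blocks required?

9 memory blocks

Put 296 MB in memory block 1; 216 MB remain.
Put 88 MB in memory block 1; 128 MB remain.
Put 334 MB in memory block 2; 178 MB remain.
Put 397 MB in memory block 3; 115 MB remain.
Put 119 MB in memory block 4; 393 MB remain.
Put 450 MB in memory block 5; 62 MB remain.
Put 205 MB in memory block 6; 307 MB remain.
Put 131 MB in memory block 6; 176 MB remain.
Put 306 MB in memory block 7; 206 MB remain.
Put 45 MB in memory block 7; 161 MB remain.
Put 170 MB in memory block 8; 342 MB remain.
Put 320 MB in memory block 8; 22 MB remain.
Put 239 MB in memory block 9; 273 MB remain.
Final memory blocks: [296,88] [334] [397] [119] [450] [205,131] [306,45] [170,320] [239].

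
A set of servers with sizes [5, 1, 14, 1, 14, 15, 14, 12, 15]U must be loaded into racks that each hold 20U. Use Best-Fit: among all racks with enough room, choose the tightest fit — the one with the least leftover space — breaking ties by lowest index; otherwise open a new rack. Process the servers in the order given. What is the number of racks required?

6 racks

5U → rack 1 (remaining 15U)
1U → rack 1 (remaining 14U)
14U → rack 1 (remaining 0U)
1U → rack 2 (remaining 19U)
14U → rack 2 (remaining 5U)
15U → rack 3 (remaining 5U)
14U → rack 4 (remaining 6U)
12U → rack 5 (remaining 8U)
15U → rack 6 (remaining 5U)
Final racks: [5,1,14] [1,14] [15] [14] [12] [15].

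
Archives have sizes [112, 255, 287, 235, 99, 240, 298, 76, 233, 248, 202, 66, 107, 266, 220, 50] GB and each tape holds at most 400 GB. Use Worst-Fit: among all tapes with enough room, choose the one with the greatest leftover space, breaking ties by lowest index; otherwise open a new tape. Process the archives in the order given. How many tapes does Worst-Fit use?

Put 112 GB in tape 1; 288 GB remain.
Put 255 GB in tape 1; 33 GB remain.
Put 287 GB in tape 2; 113 GB remain.
Put 235 GB in tape 3; 165 GB remain.
Put 99 GB in tape 3; 66 GB remain.
Put 240 GB in tape 4; 160 GB remain.
Put 298 GB in tape 5; 102 GB remain.
Put 76 GB in tape 4; 84 GB remain.
Put 233 GB in tape 6; 167 GB remain.
Put 248 GB in tape 7; 152 GB remain.
Put 202 GB in tape 8; 198 GB remain.
Put 66 GB in tape 8; 132 GB remain.
Put 107 GB in tape 6; 60 GB remain.
Put 266 GB in tape 9; 134 GB remain.
Put 220 GB in tape 10; 180 GB remain.
Put 50 GB in tape 10; 130 GB remain.

10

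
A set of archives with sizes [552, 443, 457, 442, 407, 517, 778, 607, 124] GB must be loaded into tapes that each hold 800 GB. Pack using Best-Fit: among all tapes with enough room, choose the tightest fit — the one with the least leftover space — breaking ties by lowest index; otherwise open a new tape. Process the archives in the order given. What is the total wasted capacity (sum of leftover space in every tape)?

2073

Put 552 GB in tape 1; 248 GB remain.
Put 443 GB in tape 2; 357 GB remain.
Put 457 GB in tape 3; 343 GB remain.
Put 442 GB in tape 4; 358 GB remain.
Put 407 GB in tape 5; 393 GB remain.
Put 517 GB in tape 6; 283 GB remain.
Put 778 GB in tape 7; 22 GB remain.
Put 607 GB in tape 8; 193 GB remain.
Put 124 GB in tape 8; 69 GB remain.
8 tapes × 800 GB = 6400 GB; used 4327 GB; unused 2073 GB.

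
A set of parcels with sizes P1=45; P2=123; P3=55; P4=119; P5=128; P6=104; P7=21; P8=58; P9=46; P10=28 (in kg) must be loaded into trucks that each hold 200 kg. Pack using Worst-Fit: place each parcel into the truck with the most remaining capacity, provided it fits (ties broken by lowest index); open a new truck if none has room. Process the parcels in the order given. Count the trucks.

4

Put P1 (45 kg) in truck 1; 155 kg remain.
Put P2 (123 kg) in truck 1; 32 kg remain.
Put P3 (55 kg) in truck 2; 145 kg remain.
Put P4 (119 kg) in truck 2; 26 kg remain.
Put P5 (128 kg) in truck 3; 72 kg remain.
Put P6 (104 kg) in truck 4; 96 kg remain.
Put P7 (21 kg) in truck 4; 75 kg remain.
Put P8 (58 kg) in truck 4; 17 kg remain.
Put P9 (46 kg) in truck 3; 26 kg remain.
Put P10 (28 kg) in truck 1; 4 kg remain.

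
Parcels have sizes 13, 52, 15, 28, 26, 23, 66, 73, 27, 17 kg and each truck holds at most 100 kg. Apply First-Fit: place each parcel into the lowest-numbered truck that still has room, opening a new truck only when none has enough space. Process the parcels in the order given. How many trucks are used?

truck 1: place 13 kg, 87 kg left
truck 1: place 52 kg, 35 kg left
truck 1: place 15 kg, 20 kg left
truck 2: place 28 kg, 72 kg left
truck 2: place 26 kg, 46 kg left
truck 2: place 23 kg, 23 kg left
truck 3: place 66 kg, 34 kg left
truck 4: place 73 kg, 27 kg left
truck 3: place 27 kg, 7 kg left
truck 1: place 17 kg, 3 kg left
Final trucks: [13,52,15,17] [28,26,23] [66,27] [73].

4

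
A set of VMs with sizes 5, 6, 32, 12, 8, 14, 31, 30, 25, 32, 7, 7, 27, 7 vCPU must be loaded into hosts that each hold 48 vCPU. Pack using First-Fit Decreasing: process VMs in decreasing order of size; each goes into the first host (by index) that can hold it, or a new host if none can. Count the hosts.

Sorted descending: 32, 32, 31, 30, 27, 25, 14, 12, 8, 7, 7, 7, 6, 5.
host 1: place 32 vCPU, 16 vCPU left
host 2: place 32 vCPU, 16 vCPU left
host 3: place 31 vCPU, 17 vCPU left
host 4: place 30 vCPU, 18 vCPU left
host 5: place 27 vCPU, 21 vCPU left
host 6: place 25 vCPU, 23 vCPU left
host 1: place 14 vCPU, 2 vCPU left
host 2: place 12 vCPU, 4 vCPU left
host 3: place 8 vCPU, 9 vCPU left
host 3: place 7 vCPU, 2 vCPU left
host 4: place 7 vCPU, 11 vCPU left
host 4: place 7 vCPU, 4 vCPU left
host 5: place 6 vCPU, 15 vCPU left
host 5: place 5 vCPU, 10 vCPU left

6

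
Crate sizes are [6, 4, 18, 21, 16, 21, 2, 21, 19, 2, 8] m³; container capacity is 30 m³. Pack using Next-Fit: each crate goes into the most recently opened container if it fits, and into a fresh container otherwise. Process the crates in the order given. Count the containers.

6

6 m³ → container 1 (remaining 24 m³)
4 m³ → container 1 (remaining 20 m³)
18 m³ → container 1 (remaining 2 m³)
21 m³ → container 2 (remaining 9 m³)
16 m³ → container 3 (remaining 14 m³)
21 m³ → container 4 (remaining 9 m³)
2 m³ → container 4 (remaining 7 m³)
21 m³ → container 5 (remaining 9 m³)
19 m³ → container 6 (remaining 11 m³)
2 m³ → container 6 (remaining 9 m³)
8 m³ → container 6 (remaining 1 m³)
Final containers: [6,4,18] [21] [16] [21,2] [21] [19,2,8].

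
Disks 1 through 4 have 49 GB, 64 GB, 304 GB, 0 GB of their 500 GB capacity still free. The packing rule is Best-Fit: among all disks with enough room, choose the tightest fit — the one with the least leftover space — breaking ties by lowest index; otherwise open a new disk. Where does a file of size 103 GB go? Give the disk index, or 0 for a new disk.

Disks with room: disk 3 (304 GB).
Tightest fit is disk 3 with 304 GB free.

3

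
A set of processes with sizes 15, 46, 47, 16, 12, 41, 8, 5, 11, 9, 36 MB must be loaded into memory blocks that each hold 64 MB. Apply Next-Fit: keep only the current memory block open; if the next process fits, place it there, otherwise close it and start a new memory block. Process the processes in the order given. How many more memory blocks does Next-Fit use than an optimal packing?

0

Next-Fit: [15,46] [47,16] [12,41,8] [5,11,9,36] → 4 memory blocks.
Total size 246 MB; any packing needs at least ⌈246/64⌉ = 4 memory blocks.
So 4 is already optimal.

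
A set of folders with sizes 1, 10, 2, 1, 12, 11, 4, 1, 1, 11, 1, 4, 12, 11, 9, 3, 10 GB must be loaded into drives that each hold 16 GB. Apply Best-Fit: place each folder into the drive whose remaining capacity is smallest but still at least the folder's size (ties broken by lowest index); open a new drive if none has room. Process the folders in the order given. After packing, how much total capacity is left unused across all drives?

24

1 GB → drive 1 (remaining 15 GB)
10 GB → drive 1 (remaining 5 GB)
2 GB → drive 1 (remaining 3 GB)
1 GB → drive 1 (remaining 2 GB)
12 GB → drive 2 (remaining 4 GB)
11 GB → drive 3 (remaining 5 GB)
4 GB → drive 2 (remaining 0 GB)
1 GB → drive 1 (remaining 1 GB)
1 GB → drive 1 (remaining 0 GB)
11 GB → drive 4 (remaining 5 GB)
1 GB → drive 3 (remaining 4 GB)
4 GB → drive 3 (remaining 0 GB)
12 GB → drive 5 (remaining 4 GB)
11 GB → drive 6 (remaining 5 GB)
9 GB → drive 7 (remaining 7 GB)
3 GB → drive 5 (remaining 1 GB)
10 GB → drive 8 (remaining 6 GB)
8 drives × 16 GB = 128 GB; used 104 GB; unused 24 GB.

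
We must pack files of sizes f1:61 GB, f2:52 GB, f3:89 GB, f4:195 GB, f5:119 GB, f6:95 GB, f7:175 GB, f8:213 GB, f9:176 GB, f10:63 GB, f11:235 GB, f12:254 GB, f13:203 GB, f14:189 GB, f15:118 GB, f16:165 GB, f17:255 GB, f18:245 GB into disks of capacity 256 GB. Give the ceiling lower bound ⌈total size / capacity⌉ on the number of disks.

12

Total size = 61 + 52 + 89 + 195 + 119 + 95 + 175 + 213 + 176 + 63 + 235 + 254 + 203 + 189 + 118 + 165 + 255 + 245 = 2902 GB.
⌈2902 / 256⌉ = 12.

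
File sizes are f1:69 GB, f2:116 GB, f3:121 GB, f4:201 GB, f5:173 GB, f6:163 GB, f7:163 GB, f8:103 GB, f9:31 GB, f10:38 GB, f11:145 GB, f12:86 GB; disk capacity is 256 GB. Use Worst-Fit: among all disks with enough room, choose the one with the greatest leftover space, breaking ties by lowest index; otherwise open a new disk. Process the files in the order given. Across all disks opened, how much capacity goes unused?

Put f1 (69 GB) in disk 1; 187 GB remain.
Put f2 (116 GB) in disk 1; 71 GB remain.
Put f3 (121 GB) in disk 2; 135 GB remain.
Put f4 (201 GB) in disk 3; 55 GB remain.
Put f5 (173 GB) in disk 4; 83 GB remain.
Put f6 (163 GB) in disk 5; 93 GB remain.
Put f7 (163 GB) in disk 6; 93 GB remain.
Put f8 (103 GB) in disk 2; 32 GB remain.
Put f9 (31 GB) in disk 5; 62 GB remain.
Put f10 (38 GB) in disk 6; 55 GB remain.
Put f11 (145 GB) in disk 7; 111 GB remain.
Put f12 (86 GB) in disk 7; 25 GB remain.
7 disks × 256 GB = 1792 GB; used 1409 GB; unused 383 GB.

383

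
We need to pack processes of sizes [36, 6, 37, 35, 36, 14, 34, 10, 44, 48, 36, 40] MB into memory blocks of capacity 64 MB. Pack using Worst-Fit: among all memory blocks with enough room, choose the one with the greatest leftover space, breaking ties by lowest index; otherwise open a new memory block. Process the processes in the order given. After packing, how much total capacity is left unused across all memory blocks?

Put 36 MB in memory block 1; 28 MB remain.
Put 6 MB in memory block 1; 22 MB remain.
Put 37 MB in memory block 2; 27 MB remain.
Put 35 MB in memory block 3; 29 MB remain.
Put 36 MB in memory block 4; 28 MB remain.
Put 14 MB in memory block 3; 15 MB remain.
Put 34 MB in memory block 5; 30 MB remain.
Put 10 MB in memory block 5; 20 MB remain.
Put 44 MB in memory block 6; 20 MB remain.
Put 48 MB in memory block 7; 16 MB remain.
Put 36 MB in memory block 8; 28 MB remain.
Put 40 MB in memory block 9; 24 MB remain.
9 memory blocks × 64 MB = 576 MB; used 376 MB; unused 200 MB.

200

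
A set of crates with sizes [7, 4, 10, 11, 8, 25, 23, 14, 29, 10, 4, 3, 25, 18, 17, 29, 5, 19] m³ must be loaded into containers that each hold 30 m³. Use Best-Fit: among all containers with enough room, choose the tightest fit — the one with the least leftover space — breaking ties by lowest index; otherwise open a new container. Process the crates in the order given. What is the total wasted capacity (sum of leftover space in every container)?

39

Put 7 m³ in container 1; 23 m³ remain.
Put 4 m³ in container 1; 19 m³ remain.
Put 10 m³ in container 1; 9 m³ remain.
Put 11 m³ in container 2; 19 m³ remain.
Put 8 m³ in container 1; 1 m³ remain.
Put 25 m³ in container 3; 5 m³ remain.
Put 23 m³ in container 4; 7 m³ remain.
Put 14 m³ in container 2; 5 m³ remain.
Put 29 m³ in container 5; 1 m³ remain.
Put 10 m³ in container 6; 20 m³ remain.
Put 4 m³ in container 2; 1 m³ remain.
Put 3 m³ in container 3; 2 m³ remain.
Put 25 m³ in container 7; 5 m³ remain.
Put 18 m³ in container 6; 2 m³ remain.
Put 17 m³ in container 8; 13 m³ remain.
Put 29 m³ in container 9; 1 m³ remain.
Put 5 m³ in container 7; 0 m³ remain.
Put 19 m³ in container 10; 11 m³ remain.
10 containers × 30 m³ = 300 m³; used 261 m³; unused 39 m³.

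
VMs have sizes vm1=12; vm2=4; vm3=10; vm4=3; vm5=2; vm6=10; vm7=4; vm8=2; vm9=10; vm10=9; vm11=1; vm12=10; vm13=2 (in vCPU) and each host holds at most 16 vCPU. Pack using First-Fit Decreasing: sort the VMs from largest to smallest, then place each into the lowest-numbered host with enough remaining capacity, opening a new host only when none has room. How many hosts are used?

6

Sorted descending: 12, 10, 10, 10, 10, 9, 4, 4, 3, 2, 2, 2, 1.
Put 12 vCPU in host 1; 4 vCPU remain.
Put 10 vCPU in host 2; 6 vCPU remain.
Put 10 vCPU in host 3; 6 vCPU remain.
Put 10 vCPU in host 4; 6 vCPU remain.
Put 10 vCPU in host 5; 6 vCPU remain.
Put 9 vCPU in host 6; 7 vCPU remain.
Put 4 vCPU in host 1; 0 vCPU remain.
Put 4 vCPU in host 2; 2 vCPU remain.
Put 3 vCPU in host 3; 3 vCPU remain.
Put 2 vCPU in host 2; 0 vCPU remain.
Put 2 vCPU in host 3; 1 vCPU remain.
Put 2 vCPU in host 4; 4 vCPU remain.
Put 1 vCPU in host 3; 0 vCPU remain.
Final hosts: [12,4] [10,4,2] [10,3,2,1] [10,2] [10] [9].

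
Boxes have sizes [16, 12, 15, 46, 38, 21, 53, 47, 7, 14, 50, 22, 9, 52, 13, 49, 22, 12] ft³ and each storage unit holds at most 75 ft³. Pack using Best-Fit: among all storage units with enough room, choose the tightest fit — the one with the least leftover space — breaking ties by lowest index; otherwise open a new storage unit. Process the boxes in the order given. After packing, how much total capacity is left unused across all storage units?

102

storage unit 1: place 16 ft³, 59 ft³ left
storage unit 1: place 12 ft³, 47 ft³ left
storage unit 1: place 15 ft³, 32 ft³ left
storage unit 2: place 46 ft³, 29 ft³ left
storage unit 3: place 38 ft³, 37 ft³ left
storage unit 2: place 21 ft³, 8 ft³ left
storage unit 4: place 53 ft³, 22 ft³ left
storage unit 5: place 47 ft³, 28 ft³ left
storage unit 2: place 7 ft³, 1 ft³ left
storage unit 4: place 14 ft³, 8 ft³ left
storage unit 6: place 50 ft³, 25 ft³ left
storage unit 6: place 22 ft³, 3 ft³ left
storage unit 5: place 9 ft³, 19 ft³ left
storage unit 7: place 52 ft³, 23 ft³ left
storage unit 5: place 13 ft³, 6 ft³ left
storage unit 8: place 49 ft³, 26 ft³ left
storage unit 7: place 22 ft³, 1 ft³ left
storage unit 8: place 12 ft³, 14 ft³ left
8 storage units × 75 ft³ = 600 ft³; used 498 ft³; unused 102 ft³.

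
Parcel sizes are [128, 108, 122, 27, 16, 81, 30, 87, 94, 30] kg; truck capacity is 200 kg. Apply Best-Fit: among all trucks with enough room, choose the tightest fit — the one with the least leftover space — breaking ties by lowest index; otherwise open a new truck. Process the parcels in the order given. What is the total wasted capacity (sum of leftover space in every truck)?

Put 128 kg in truck 1; 72 kg remain.
Put 108 kg in truck 2; 92 kg remain.
Put 122 kg in truck 3; 78 kg remain.
Put 27 kg in truck 1; 45 kg remain.
Put 16 kg in truck 1; 29 kg remain.
Put 81 kg in truck 2; 11 kg remain.
Put 30 kg in truck 3; 48 kg remain.
Put 87 kg in truck 4; 113 kg remain.
Put 94 kg in truck 4; 19 kg remain.
Put 30 kg in truck 3; 18 kg remain.
4 trucks × 200 kg = 800 kg; used 723 kg; unused 77 kg.

77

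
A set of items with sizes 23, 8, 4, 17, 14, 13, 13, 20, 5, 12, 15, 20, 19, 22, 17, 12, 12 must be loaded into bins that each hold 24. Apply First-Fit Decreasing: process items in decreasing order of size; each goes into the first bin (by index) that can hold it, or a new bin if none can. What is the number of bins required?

Sorted descending: 23, 22, 20, 20, 19, 17, 17, 15, 14, 13, 13, 12, 12, 12, 8, 5, 4.
23 → bin 1 (remaining 1)
22 → bin 2 (remaining 2)
20 → bin 3 (remaining 4)
20 → bin 4 (remaining 4)
19 → bin 5 (remaining 5)
17 → bin 6 (remaining 7)
17 → bin 7 (remaining 7)
15 → bin 8 (remaining 9)
14 → bin 9 (remaining 10)
13 → bin 10 (remaining 11)
13 → bin 11 (remaining 11)
12 → bin 12 (remaining 12)
12 → bin 12 (remaining 0)
12 → bin 13 (remaining 12)
8 → bin 8 (remaining 1)
5 → bin 5 (remaining 0)
4 → bin 3 (remaining 0)

13 bins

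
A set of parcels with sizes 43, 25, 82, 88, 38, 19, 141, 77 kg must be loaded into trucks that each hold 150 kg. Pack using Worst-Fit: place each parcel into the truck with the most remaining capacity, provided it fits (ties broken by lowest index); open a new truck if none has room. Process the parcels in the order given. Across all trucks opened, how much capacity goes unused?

87

43 kg → truck 1 (remaining 107 kg)
25 kg → truck 1 (remaining 82 kg)
82 kg → truck 1 (remaining 0 kg)
88 kg → truck 2 (remaining 62 kg)
38 kg → truck 2 (remaining 24 kg)
19 kg → truck 2 (remaining 5 kg)
141 kg → truck 3 (remaining 9 kg)
77 kg → truck 4 (remaining 73 kg)
4 trucks × 150 kg = 600 kg; used 513 kg; unused 87 kg.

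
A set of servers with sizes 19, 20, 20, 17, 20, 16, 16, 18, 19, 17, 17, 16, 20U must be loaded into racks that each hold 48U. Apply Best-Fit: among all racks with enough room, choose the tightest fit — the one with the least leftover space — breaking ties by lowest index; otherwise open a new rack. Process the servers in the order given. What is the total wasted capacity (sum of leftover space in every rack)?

rack 1: place 19U, 29U left
rack 1: place 20U, 9U left
rack 2: place 20U, 28U left
rack 2: place 17U, 11U left
rack 3: place 20U, 28U left
rack 3: place 16U, 12U left
rack 4: place 16U, 32U left
rack 4: place 18U, 14U left
rack 5: place 19U, 29U left
rack 5: place 17U, 12U left
rack 6: place 17U, 31U left
rack 6: place 16U, 15U left
rack 7: place 20U, 28U left
7 racks × 48U = 336U; used 235U; unused 101U.

101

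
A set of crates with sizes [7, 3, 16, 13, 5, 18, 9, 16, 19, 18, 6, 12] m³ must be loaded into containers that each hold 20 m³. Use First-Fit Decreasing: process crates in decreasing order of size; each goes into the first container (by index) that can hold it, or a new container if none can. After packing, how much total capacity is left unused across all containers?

Sorted descending: 19, 18, 18, 16, 16, 13, 12, 9, 7, 6, 5, 3.
19 m³ → container 1 (remaining 1 m³)
18 m³ → container 2 (remaining 2 m³)
18 m³ → container 3 (remaining 2 m³)
16 m³ → container 4 (remaining 4 m³)
16 m³ → container 5 (remaining 4 m³)
13 m³ → container 6 (remaining 7 m³)
12 m³ → container 7 (remaining 8 m³)
9 m³ → container 8 (remaining 11 m³)
7 m³ → container 6 (remaining 0 m³)
6 m³ → container 7 (remaining 2 m³)
5 m³ → container 8 (remaining 6 m³)
3 m³ → container 4 (remaining 1 m³)
8 containers × 20 m³ = 160 m³; used 142 m³; unused 18 m³.

18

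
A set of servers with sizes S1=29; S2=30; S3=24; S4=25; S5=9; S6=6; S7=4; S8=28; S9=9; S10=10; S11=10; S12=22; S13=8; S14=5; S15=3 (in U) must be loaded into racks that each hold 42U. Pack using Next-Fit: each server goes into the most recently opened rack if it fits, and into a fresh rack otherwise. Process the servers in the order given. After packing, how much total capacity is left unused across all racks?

72

S1 (29U) → rack 1 (remaining 13U)
S2 (30U) → rack 2 (remaining 12U)
S3 (24U) → rack 3 (remaining 18U)
S4 (25U) → rack 4 (remaining 17U)
S5 (9U) → rack 4 (remaining 8U)
S6 (6U) → rack 4 (remaining 2U)
S7 (4U) → rack 5 (remaining 38U)
S8 (28U) → rack 5 (remaining 10U)
S9 (9U) → rack 5 (remaining 1U)
S10 (10U) → rack 6 (remaining 32U)
S11 (10U) → rack 6 (remaining 22U)
S12 (22U) → rack 6 (remaining 0U)
S13 (8U) → rack 7 (remaining 34U)
S14 (5U) → rack 7 (remaining 29U)
S15 (3U) → rack 7 (remaining 26U)
7 racks × 42U = 294U; used 222U; unused 72U.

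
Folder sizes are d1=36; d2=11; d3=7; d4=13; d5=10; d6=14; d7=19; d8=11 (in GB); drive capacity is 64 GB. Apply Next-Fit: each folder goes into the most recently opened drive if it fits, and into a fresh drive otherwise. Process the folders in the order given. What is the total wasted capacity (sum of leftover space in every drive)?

d1 (36 GB) → drive 1 (remaining 28 GB)
d2 (11 GB) → drive 1 (remaining 17 GB)
d3 (7 GB) → drive 1 (remaining 10 GB)
d4 (13 GB) → drive 2 (remaining 51 GB)
d5 (10 GB) → drive 2 (remaining 41 GB)
d6 (14 GB) → drive 2 (remaining 27 GB)
d7 (19 GB) → drive 2 (remaining 8 GB)
d8 (11 GB) → drive 3 (remaining 53 GB)
3 drives × 64 GB = 192 GB; used 121 GB; unused 71 GB.

71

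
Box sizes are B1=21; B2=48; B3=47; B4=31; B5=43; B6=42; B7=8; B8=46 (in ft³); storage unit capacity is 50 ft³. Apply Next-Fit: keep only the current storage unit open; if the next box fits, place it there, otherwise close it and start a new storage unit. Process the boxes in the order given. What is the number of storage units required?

7 storage units

B1 (21 ft³) → storage unit 1 (remaining 29 ft³)
B2 (48 ft³) → storage unit 2 (remaining 2 ft³)
B3 (47 ft³) → storage unit 3 (remaining 3 ft³)
B4 (31 ft³) → storage unit 4 (remaining 19 ft³)
B5 (43 ft³) → storage unit 5 (remaining 7 ft³)
B6 (42 ft³) → storage unit 6 (remaining 8 ft³)
B7 (8 ft³) → storage unit 6 (remaining 0 ft³)
B8 (46 ft³) → storage unit 7 (remaining 4 ft³)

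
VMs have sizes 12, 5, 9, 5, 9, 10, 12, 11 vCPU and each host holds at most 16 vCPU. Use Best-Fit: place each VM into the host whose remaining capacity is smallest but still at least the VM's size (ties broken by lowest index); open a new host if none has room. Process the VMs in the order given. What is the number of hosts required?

6 hosts

Put 12 vCPU in host 1; 4 vCPU remain.
Put 5 vCPU in host 2; 11 vCPU remain.
Put 9 vCPU in host 2; 2 vCPU remain.
Put 5 vCPU in host 3; 11 vCPU remain.
Put 9 vCPU in host 3; 2 vCPU remain.
Put 10 vCPU in host 4; 6 vCPU remain.
Put 12 vCPU in host 5; 4 vCPU remain.
Put 11 vCPU in host 6; 5 vCPU remain.
Final hosts: [12] [5,9] [5,9] [10] [12] [11].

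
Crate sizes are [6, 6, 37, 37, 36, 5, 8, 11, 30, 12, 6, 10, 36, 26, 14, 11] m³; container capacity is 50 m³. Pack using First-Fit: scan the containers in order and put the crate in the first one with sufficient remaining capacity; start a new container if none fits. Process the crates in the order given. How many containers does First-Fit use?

7

Put 6 m³ in container 1; 44 m³ remain.
Put 6 m³ in container 1; 38 m³ remain.
Put 37 m³ in container 1; 1 m³ remain.
Put 37 m³ in container 2; 13 m³ remain.
Put 36 m³ in container 3; 14 m³ remain.
Put 5 m³ in container 2; 8 m³ remain.
Put 8 m³ in container 2; 0 m³ remain.
Put 11 m³ in container 3; 3 m³ remain.
Put 30 m³ in container 4; 20 m³ remain.
Put 12 m³ in container 4; 8 m³ remain.
Put 6 m³ in container 4; 2 m³ remain.
Put 10 m³ in container 5; 40 m³ remain.
Put 36 m³ in container 5; 4 m³ remain.
Put 26 m³ in container 6; 24 m³ remain.
Put 14 m³ in container 6; 10 m³ remain.
Put 11 m³ in container 7; 39 m³ remain.
Final containers: [6,6,37] [37,5,8] [36,11] [30,12,6] [10,36] [26,14] [11].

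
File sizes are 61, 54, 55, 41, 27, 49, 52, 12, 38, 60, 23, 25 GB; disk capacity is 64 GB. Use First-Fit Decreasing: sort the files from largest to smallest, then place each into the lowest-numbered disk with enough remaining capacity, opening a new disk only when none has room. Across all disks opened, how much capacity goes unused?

Sorted descending: 61, 60, 55, 54, 52, 49, 41, 38, 27, 25, 23, 12.
Put 61 GB in disk 1; 3 GB remain.
Put 60 GB in disk 2; 4 GB remain.
Put 55 GB in disk 3; 9 GB remain.
Put 54 GB in disk 4; 10 GB remain.
Put 52 GB in disk 5; 12 GB remain.
Put 49 GB in disk 6; 15 GB remain.
Put 41 GB in disk 7; 23 GB remain.
Put 38 GB in disk 8; 26 GB remain.
Put 27 GB in disk 9; 37 GB remain.
Put 25 GB in disk 8; 1 GB remain.
Put 23 GB in disk 7; 0 GB remain.
Put 12 GB in disk 5; 0 GB remain.
9 disks × 64 GB = 576 GB; used 497 GB; unused 79 GB.

79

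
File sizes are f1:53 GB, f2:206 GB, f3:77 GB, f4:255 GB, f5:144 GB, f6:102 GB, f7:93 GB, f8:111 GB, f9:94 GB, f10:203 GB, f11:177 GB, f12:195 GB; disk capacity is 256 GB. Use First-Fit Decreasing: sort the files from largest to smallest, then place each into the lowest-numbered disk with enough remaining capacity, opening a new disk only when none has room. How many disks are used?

8 disks

Sorted descending: 255, 206, 203, 195, 177, 144, 111, 102, 94, 93, 77, 53.
255 GB → disk 1 (remaining 1 GB)
206 GB → disk 2 (remaining 50 GB)
203 GB → disk 3 (remaining 53 GB)
195 GB → disk 4 (remaining 61 GB)
177 GB → disk 5 (remaining 79 GB)
144 GB → disk 6 (remaining 112 GB)
111 GB → disk 6 (remaining 1 GB)
102 GB → disk 7 (remaining 154 GB)
94 GB → disk 7 (remaining 60 GB)
93 GB → disk 8 (remaining 163 GB)
77 GB → disk 5 (remaining 2 GB)
53 GB → disk 3 (remaining 0 GB)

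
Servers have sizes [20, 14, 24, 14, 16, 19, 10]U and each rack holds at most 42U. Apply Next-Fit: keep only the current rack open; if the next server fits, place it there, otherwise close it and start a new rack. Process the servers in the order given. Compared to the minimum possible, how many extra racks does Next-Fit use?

Next-Fit: [20,14] [24,14] [16,19] [10] → 4 racks.
Total size 117U; any packing needs at least ⌈117/42⌉ = 3 racks.
An optimal packing achieves that bound: [24,16] [20,19] [14,14,10] → 3 racks.
Excess: 4 − 3 = 1.

1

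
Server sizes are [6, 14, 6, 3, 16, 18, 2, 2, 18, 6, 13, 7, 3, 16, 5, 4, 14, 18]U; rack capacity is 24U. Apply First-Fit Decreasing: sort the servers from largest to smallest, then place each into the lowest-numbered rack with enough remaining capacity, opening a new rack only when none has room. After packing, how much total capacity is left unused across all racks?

21

Sorted descending: 18, 18, 18, 16, 16, 14, 14, 13, 7, 6, 6, 6, 5, 4, 3, 3, 2, 2.
rack 1: place 18U, 6U left
rack 2: place 18U, 6U left
rack 3: place 18U, 6U left
rack 4: place 16U, 8U left
rack 5: place 16U, 8U left
rack 6: place 14U, 10U left
rack 7: place 14U, 10U left
rack 8: place 13U, 11U left
rack 4: place 7U, 1U left
rack 1: place 6U, 0U left
rack 2: place 6U, 0U left
rack 3: place 6U, 0U left
rack 5: place 5U, 3U left
rack 6: place 4U, 6U left
rack 5: place 3U, 0U left
rack 6: place 3U, 3U left
rack 6: place 2U, 1U left
rack 7: place 2U, 8U left
8 racks × 24U = 192U; used 171U; unused 21U.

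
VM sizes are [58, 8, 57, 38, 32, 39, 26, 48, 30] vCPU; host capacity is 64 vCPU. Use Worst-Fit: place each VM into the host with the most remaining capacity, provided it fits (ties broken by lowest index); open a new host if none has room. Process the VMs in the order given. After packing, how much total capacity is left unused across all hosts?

Put 58 vCPU in host 1; 6 vCPU remain.
Put 8 vCPU in host 2; 56 vCPU remain.
Put 57 vCPU in host 3; 7 vCPU remain.
Put 38 vCPU in host 2; 18 vCPU remain.
Put 32 vCPU in host 4; 32 vCPU remain.
Put 39 vCPU in host 5; 25 vCPU remain.
Put 26 vCPU in host 4; 6 vCPU remain.
Put 48 vCPU in host 6; 16 vCPU remain.
Put 30 vCPU in host 7; 34 vCPU remain.
7 hosts × 64 vCPU = 448 vCPU; used 336 vCPU; unused 112 vCPU.

112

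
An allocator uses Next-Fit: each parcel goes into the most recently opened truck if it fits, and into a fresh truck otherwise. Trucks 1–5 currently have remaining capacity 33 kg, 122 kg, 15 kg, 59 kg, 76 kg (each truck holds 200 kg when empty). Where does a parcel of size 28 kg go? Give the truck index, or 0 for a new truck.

5

Next-Fit only looks at truck 5, which has 76 kg free.
28 kg fits there.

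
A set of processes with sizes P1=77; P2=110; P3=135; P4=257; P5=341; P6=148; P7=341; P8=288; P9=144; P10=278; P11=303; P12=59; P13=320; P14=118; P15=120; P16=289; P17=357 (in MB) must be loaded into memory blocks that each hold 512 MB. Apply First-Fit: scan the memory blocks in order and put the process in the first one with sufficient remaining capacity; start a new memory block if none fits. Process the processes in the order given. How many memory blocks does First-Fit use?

10

P1 (77 MB) → memory block 1 (remaining 435 MB)
P2 (110 MB) → memory block 1 (remaining 325 MB)
P3 (135 MB) → memory block 1 (remaining 190 MB)
P4 (257 MB) → memory block 2 (remaining 255 MB)
P5 (341 MB) → memory block 3 (remaining 171 MB)
P6 (148 MB) → memory block 1 (remaining 42 MB)
P7 (341 MB) → memory block 4 (remaining 171 MB)
P8 (288 MB) → memory block 5 (remaining 224 MB)
P9 (144 MB) → memory block 2 (remaining 111 MB)
P10 (278 MB) → memory block 6 (remaining 234 MB)
P11 (303 MB) → memory block 7 (remaining 209 MB)
P12 (59 MB) → memory block 2 (remaining 52 MB)
P13 (320 MB) → memory block 8 (remaining 192 MB)
P14 (118 MB) → memory block 3 (remaining 53 MB)
P15 (120 MB) → memory block 4 (remaining 51 MB)
P16 (289 MB) → memory block 9 (remaining 223 MB)
P17 (357 MB) → memory block 10 (remaining 155 MB)
Final memory blocks: [77,110,135,148] [257,144,59] [341,118] [341,120] [288] [278] [303] [320] [289] [357].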